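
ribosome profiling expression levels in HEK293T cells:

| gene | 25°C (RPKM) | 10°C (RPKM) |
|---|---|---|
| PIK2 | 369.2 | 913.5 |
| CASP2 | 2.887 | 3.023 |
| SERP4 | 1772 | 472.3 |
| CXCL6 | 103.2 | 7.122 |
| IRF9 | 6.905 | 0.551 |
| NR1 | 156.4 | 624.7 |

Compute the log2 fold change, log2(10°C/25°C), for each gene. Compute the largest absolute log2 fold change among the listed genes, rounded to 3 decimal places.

log2(913.5/369.2) = 1.307  (PIK2)
log2(3.023/2.887) = 0.066  (CASP2)
log2(472.3/1772) = -1.908  (SERP4)
log2(7.122/103.2) = -3.857  (CXCL6)
log2(0.551/6.905) = -3.648  (IRF9)
log2(624.7/156.4) = 1.998  (NR1)
The largest magnitude belongs to CXCL6.

3.857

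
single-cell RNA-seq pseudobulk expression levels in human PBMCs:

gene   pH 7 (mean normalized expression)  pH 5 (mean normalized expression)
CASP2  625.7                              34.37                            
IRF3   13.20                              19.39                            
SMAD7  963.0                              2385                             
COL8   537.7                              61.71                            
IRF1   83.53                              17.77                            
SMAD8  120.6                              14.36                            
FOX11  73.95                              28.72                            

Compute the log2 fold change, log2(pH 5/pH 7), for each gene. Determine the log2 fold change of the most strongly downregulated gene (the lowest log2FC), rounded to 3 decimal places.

-4.186

log2(34.37/625.7) = -4.186  (CASP2)
log2(19.39/13.20) = 0.555  (IRF3)
log2(2385/963.0) = 1.308  (SMAD7)
log2(61.71/537.7) = -3.123  (COL8)
log2(17.77/83.53) = -2.233  (IRF1)
log2(14.36/120.6) = -3.070  (SMAD8)
log2(28.72/73.95) = -1.364  (FOX11)
CASP2 is most strongly downregulated.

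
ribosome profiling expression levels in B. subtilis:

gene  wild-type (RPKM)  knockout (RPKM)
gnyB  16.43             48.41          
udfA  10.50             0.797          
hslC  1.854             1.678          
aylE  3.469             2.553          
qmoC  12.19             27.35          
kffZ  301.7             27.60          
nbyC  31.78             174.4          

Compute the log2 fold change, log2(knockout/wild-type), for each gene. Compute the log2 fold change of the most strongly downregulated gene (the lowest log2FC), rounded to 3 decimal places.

log2(48.41/16.43) = 1.559  (gnyB)
log2(0.797/10.50) = -3.720  (udfA)
log2(1.678/1.854) = -0.144  (hslC)
log2(2.553/3.469) = -0.442  (aylE)
log2(27.35/12.19) = 1.166  (qmoC)
log2(27.60/301.7) = -3.450  (kffZ)
log2(174.4/31.78) = 2.456  (nbyC)
udfA is most strongly downregulated.

-3.720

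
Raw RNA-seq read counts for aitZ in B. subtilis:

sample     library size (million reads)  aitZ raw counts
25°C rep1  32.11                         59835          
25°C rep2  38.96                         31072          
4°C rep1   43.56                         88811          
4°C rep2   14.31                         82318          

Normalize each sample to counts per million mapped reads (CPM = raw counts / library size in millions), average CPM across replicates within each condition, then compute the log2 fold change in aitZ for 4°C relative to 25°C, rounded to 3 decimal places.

CPM(25°C rep1) = 59835 / 32.11 = 1863.4382
CPM(25°C rep2) = 31072 / 38.96 = 797.5359
CPM(4°C rep1) = 88811 / 43.56 = 2038.8200
CPM(4°C rep2) = 82318 / 14.31 = 5752.4808
mean CPM(25°C) = 1330.4871; mean CPM(4°C) = 3895.6504
Fold change = 3895.6504 / 1330.4871 = 2.92799
log2(2.92799) = 1.5499

1.550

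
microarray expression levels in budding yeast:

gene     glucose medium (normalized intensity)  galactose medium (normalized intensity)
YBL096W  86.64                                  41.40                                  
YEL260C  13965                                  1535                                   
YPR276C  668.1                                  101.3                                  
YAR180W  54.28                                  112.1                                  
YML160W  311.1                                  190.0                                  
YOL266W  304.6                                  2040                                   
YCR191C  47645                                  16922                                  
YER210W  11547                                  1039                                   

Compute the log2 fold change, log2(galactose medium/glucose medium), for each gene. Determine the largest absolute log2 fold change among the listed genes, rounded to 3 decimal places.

log2(41.40/86.64) = -1.065  (YBL096W)
log2(1535/13965) = -3.186  (YEL260C)
log2(101.3/668.1) = -2.721  (YPR276C)
log2(112.1/54.28) = 1.046  (YAR180W)
log2(190.0/311.1) = -0.711  (YML160W)
log2(2040/304.6) = 2.744  (YOL266W)
log2(16922/47645) = -1.493  (YCR191C)
log2(1039/11547) = -3.474  (YER210W)
The largest magnitude belongs to YER210W.

3.474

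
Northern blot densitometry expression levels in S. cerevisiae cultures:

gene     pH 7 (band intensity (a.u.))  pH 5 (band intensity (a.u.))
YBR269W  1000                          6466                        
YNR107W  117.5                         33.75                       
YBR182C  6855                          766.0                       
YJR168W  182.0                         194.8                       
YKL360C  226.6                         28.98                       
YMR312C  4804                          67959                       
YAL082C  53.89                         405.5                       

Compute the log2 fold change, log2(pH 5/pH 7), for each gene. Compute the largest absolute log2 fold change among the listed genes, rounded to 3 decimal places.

3.822

log2(6466/1000) = 2.693  (YBR269W)
log2(33.75/117.5) = -1.800  (YNR107W)
log2(766.0/6855) = -3.162  (YBR182C)
log2(194.8/182.0) = 0.098  (YJR168W)
log2(28.98/226.6) = -2.967  (YKL360C)
log2(67959/4804) = 3.822  (YMR312C)
log2(405.5/53.89) = 2.912  (YAL082C)
The largest magnitude belongs to YMR312C.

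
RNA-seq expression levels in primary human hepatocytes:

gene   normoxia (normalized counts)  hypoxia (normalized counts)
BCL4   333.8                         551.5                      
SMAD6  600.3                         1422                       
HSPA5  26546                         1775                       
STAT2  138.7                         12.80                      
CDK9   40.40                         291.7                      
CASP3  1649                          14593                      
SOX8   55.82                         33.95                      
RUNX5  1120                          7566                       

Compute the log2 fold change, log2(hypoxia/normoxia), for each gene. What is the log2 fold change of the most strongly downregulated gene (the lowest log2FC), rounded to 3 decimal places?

-3.903

log2(551.5/333.8) = 0.724  (BCL4)
log2(1422/600.3) = 1.244  (SMAD6)
log2(1775/26546) = -3.903  (HSPA5)
log2(12.80/138.7) = -3.438  (STAT2)
log2(291.7/40.40) = 2.852  (CDK9)
log2(14593/1649) = 3.146  (CASP3)
log2(33.95/55.82) = -0.717  (SOX8)
log2(7566/1120) = 2.756  (RUNX5)
HSPA5 is most strongly downregulated.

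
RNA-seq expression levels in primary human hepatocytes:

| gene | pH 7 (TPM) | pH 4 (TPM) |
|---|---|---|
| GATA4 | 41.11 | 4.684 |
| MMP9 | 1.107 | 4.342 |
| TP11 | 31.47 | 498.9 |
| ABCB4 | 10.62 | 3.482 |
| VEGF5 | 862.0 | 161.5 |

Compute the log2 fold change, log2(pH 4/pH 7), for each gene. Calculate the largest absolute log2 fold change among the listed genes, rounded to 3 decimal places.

3.987

log2(4.684/41.11) = -3.134  (GATA4)
log2(4.342/1.107) = 1.972  (MMP9)
log2(498.9/31.47) = 3.987  (TP11)
log2(3.482/10.62) = -1.609  (ABCB4)
log2(161.5/862.0) = -2.416  (VEGF5)
The largest magnitude belongs to TP11.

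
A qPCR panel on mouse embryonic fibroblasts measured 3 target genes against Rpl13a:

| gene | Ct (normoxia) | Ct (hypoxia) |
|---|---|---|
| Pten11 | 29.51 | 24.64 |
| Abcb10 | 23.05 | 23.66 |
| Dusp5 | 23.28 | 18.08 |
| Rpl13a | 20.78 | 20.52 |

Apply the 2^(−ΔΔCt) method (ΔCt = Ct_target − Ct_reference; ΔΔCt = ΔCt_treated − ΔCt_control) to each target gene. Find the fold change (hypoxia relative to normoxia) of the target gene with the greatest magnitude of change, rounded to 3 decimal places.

Pten11: ΔΔCt = (24.64−20.52) − (29.51−20.78) = 4.12 − 8.73 = -4.61; fold change = 2^4.61 = 24.420
Abcb10: ΔΔCt = (23.66−20.52) − (23.05−20.78) = 3.14 − 2.27 = 0.87; fold change = 2^-0.87 = 0.547
Dusp5: ΔΔCt = (18.08−20.52) − (23.28−20.78) = -2.44 − 2.50 = -4.94; fold change = 2^4.94 = 30.696
Dusp5 has the largest |ΔΔCt| = 4.94.

30.696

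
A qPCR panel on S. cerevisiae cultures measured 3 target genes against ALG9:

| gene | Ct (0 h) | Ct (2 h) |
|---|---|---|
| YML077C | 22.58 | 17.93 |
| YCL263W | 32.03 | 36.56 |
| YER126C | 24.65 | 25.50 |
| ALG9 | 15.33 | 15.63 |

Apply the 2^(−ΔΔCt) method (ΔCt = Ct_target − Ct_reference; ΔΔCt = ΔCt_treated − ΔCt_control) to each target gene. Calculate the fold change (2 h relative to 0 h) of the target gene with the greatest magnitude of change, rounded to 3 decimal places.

YML077C: ΔΔCt = (17.93−15.63) − (22.58−15.33) = 2.30 − 7.25 = -4.95; fold change = 2^4.95 = 30.910
YCL263W: ΔΔCt = (36.56−15.63) − (32.03−15.33) = 20.93 − 16.70 = 4.23; fold change = 2^-4.23 = 0.053
YER126C: ΔΔCt = (25.50−15.63) − (24.65−15.33) = 9.87 − 9.32 = 0.55; fold change = 2^-0.55 = 0.683
YML077C has the largest |ΔΔCt| = 4.95.

30.910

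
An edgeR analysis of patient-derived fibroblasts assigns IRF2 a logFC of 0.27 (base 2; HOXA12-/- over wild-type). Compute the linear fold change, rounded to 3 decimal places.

Fold change = 2^(0.27) = 1.2058

1.206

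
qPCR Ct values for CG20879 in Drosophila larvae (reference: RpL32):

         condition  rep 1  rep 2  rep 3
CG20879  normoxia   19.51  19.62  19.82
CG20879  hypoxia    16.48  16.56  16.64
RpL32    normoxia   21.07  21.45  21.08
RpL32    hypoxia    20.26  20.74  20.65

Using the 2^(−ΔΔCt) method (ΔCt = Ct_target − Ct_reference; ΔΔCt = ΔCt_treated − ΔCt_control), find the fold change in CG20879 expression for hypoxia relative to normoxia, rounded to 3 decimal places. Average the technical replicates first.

5.426

Mean Ct: CG20879 normoxia 19.650; CG20879 hypoxia 16.560; RpL32 normoxia 21.200; RpL32 hypoxia 20.550
ΔCt(normoxia) = 19.650 − 21.200 = -1.550
ΔCt(hypoxia) = 16.560 − 20.550 = -3.990
ΔΔCt = -3.990 − (-1.550) = -2.440
Fold change = 2^(−(-2.440)) = 2^2.440 = 5.4264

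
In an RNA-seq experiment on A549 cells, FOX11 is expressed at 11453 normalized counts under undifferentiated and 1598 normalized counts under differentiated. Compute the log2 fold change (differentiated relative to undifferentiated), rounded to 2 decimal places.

Fold change = 1598 / 11453 = 0.1395
log2(0.1395) = -2.841

-2.84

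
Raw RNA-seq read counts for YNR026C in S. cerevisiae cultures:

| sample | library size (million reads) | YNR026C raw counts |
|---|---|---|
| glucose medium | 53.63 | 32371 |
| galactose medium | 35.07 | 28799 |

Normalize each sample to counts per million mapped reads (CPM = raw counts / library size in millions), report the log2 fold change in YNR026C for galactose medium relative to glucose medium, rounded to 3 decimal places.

0.444

CPM(glucose medium) = 32371 / 53.63 = 603.5987
CPM(galactose medium) = 28799 / 35.07 = 821.1862
Fold change = 821.1862 / 603.5987 = 1.36048
log2(1.36048) = 0.4441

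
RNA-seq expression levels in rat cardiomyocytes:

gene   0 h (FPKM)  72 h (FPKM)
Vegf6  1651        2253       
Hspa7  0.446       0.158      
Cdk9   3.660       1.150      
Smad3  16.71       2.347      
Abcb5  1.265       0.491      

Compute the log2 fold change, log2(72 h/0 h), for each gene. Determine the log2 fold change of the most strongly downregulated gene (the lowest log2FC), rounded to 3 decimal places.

-2.832

log2(2253/1651) = 0.449  (Vegf6)
log2(0.158/0.446) = -1.497  (Hspa7)
log2(1.150/3.660) = -1.670  (Cdk9)
log2(2.347/16.71) = -2.832  (Smad3)
log2(0.491/1.265) = -1.365  (Abcb5)
Smad3 is most strongly downregulated.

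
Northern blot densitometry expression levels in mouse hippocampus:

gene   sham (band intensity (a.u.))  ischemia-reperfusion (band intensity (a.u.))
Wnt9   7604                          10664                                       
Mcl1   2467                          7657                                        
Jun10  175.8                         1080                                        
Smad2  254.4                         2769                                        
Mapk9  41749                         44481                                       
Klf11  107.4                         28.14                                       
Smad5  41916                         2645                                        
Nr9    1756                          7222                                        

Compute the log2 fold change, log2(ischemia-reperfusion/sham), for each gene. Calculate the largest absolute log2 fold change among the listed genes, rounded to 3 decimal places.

log2(10664/7604) = 0.488  (Wnt9)
log2(7657/2467) = 1.634  (Mcl1)
log2(1080/175.8) = 2.619  (Jun10)
log2(2769/254.4) = 3.444  (Smad2)
log2(44481/41749) = 0.091  (Mapk9)
log2(28.14/107.4) = -1.932  (Klf11)
log2(2645/41916) = -3.986  (Smad5)
log2(7222/1756) = 2.040  (Nr9)
The largest magnitude belongs to Smad5.

3.986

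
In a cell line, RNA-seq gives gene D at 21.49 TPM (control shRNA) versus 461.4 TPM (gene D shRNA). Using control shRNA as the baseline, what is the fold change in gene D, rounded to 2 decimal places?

21.47

Fold change = 461.4 / 21.49 = 21.470
gene D is upregulated.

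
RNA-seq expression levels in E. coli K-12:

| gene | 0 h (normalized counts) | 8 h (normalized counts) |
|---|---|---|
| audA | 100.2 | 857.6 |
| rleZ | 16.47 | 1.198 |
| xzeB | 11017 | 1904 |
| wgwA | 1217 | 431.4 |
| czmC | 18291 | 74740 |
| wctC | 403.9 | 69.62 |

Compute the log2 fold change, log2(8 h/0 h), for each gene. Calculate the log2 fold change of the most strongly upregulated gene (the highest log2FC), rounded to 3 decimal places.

3.097

log2(857.6/100.2) = 3.097  (audA)
log2(1.198/16.47) = -3.781  (rleZ)
log2(1904/11017) = -2.533  (xzeB)
log2(431.4/1217) = -1.496  (wgwA)
log2(74740/18291) = 2.031  (czmC)
log2(69.62/403.9) = -2.536  (wctC)
audA is most strongly upregulated.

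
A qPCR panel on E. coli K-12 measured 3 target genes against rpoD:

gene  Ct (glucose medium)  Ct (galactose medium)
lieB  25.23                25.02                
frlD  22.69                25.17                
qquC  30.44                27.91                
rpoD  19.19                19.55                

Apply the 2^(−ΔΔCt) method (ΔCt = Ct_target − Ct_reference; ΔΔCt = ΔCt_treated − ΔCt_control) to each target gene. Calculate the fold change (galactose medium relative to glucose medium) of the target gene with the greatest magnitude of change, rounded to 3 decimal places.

7.413

lieB: ΔΔCt = (25.02−19.55) − (25.23−19.19) = 5.47 − 6.04 = -0.57; fold change = 2^0.57 = 1.485
frlD: ΔΔCt = (25.17−19.55) − (22.69−19.19) = 5.62 − 3.50 = 2.12; fold change = 2^-2.12 = 0.230
qquC: ΔΔCt = (27.91−19.55) − (30.44−19.19) = 8.36 − 11.25 = -2.89; fold change = 2^2.89 = 7.413
qquC has the largest |ΔΔCt| = 2.89.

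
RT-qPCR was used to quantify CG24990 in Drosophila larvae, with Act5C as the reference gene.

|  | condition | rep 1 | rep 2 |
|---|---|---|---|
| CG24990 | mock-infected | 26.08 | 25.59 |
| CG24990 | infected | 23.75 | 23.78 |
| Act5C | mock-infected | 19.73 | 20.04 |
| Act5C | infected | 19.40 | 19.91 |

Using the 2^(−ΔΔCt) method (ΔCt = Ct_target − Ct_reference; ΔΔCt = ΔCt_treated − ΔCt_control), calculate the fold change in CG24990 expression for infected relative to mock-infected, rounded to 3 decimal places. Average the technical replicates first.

Mean Ct: CG24990 mock-infected 25.835; CG24990 infected 23.765; Act5C mock-infected 19.885; Act5C infected 19.655
ΔCt(mock-infected) = 25.835 − 19.885 = 5.950
ΔCt(infected) = 23.765 − 19.655 = 4.110
ΔΔCt = 4.110 − 5.950 = -1.840
Fold change = 2^(−(-1.840)) = 2^1.840 = 3.5801

3.580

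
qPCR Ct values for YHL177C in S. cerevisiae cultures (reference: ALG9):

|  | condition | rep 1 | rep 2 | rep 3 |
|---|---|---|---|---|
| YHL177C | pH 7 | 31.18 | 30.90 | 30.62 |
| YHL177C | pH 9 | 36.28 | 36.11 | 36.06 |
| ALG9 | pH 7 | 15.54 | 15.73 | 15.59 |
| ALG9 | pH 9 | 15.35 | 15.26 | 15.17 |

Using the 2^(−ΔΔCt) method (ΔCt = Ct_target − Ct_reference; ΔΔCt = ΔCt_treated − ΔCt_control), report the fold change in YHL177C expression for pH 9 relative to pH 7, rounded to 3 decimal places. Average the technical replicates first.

0.020

Mean Ct: YHL177C pH 7 30.900; YHL177C pH 9 36.150; ALG9 pH 7 15.620; ALG9 pH 9 15.260
ΔCt(pH 7) = 30.900 − 15.620 = 15.280
ΔCt(pH 9) = 36.150 − 15.260 = 20.890
ΔΔCt = 20.890 − 15.280 = 5.610
Fold change = 2^(−5.610) = 0.0205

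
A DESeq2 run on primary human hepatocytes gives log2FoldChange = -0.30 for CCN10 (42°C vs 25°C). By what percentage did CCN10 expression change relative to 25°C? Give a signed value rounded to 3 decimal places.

-18.775%

Fold change = 2^(-0.30) = 0.8123
Percent change = (FC − 1) × 100% = (0.8123 − 1) × 100 = -18.775%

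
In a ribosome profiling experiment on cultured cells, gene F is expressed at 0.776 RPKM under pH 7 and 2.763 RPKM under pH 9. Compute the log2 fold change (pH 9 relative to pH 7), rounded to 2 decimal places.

1.83

Fold change = 2.763 / 0.776 = 3.5606
log2(3.5606) = 1.832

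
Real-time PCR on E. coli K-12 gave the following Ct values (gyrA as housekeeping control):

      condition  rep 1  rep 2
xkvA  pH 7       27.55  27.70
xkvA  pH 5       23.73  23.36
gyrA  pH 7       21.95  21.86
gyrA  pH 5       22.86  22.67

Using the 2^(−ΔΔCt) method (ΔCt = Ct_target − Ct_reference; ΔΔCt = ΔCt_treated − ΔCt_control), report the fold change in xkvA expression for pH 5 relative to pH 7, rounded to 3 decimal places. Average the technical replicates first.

30.696

Mean Ct: xkvA pH 7 27.625; xkvA pH 5 23.545; gyrA pH 7 21.905; gyrA pH 5 22.765
ΔCt(pH 7) = 27.625 − 21.905 = 5.720
ΔCt(pH 5) = 23.545 − 22.765 = 0.780
ΔΔCt = 0.780 − 5.720 = -4.940
Fold change = 2^(−(-4.940)) = 2^4.940 = 30.6965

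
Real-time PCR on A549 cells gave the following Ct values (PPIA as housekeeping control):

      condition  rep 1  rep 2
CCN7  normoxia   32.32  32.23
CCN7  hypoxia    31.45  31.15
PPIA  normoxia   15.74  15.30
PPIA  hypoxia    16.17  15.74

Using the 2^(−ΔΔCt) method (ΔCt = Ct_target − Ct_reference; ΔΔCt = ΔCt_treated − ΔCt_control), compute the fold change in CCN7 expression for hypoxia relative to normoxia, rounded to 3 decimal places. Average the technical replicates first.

Mean Ct: CCN7 normoxia 32.275; CCN7 hypoxia 31.300; PPIA normoxia 15.520; PPIA hypoxia 15.955
ΔCt(normoxia) = 32.275 − 15.520 = 16.755
ΔCt(hypoxia) = 31.300 − 15.955 = 15.345
ΔΔCt = 15.345 − 16.755 = -1.410
Fold change = 2^(−(-1.410)) = 2^1.410 = 2.6574

2.657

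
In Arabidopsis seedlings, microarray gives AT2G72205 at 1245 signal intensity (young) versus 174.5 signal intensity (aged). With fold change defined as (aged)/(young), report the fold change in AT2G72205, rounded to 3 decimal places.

Fold change = 174.5 / 1245 = 0.1402
AT2G72205 is downregulated.

0.140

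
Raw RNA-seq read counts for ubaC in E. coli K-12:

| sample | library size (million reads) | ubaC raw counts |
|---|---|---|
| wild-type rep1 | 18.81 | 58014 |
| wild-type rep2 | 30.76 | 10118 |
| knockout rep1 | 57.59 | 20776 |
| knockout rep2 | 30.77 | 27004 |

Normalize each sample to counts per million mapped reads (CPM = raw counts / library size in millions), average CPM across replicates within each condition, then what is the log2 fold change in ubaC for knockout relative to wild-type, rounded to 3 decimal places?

CPM(wild-type rep1) = 58014 / 18.81 = 3084.2105
CPM(wild-type rep2) = 10118 / 30.76 = 328.9337
CPM(knockout rep1) = 20776 / 57.59 = 360.7571
CPM(knockout rep2) = 27004 / 30.77 = 877.6081
mean CPM(wild-type) = 1706.5721; mean CPM(knockout) = 619.1826
Fold change = 619.1826 / 1706.5721 = 0.36282
log2(0.36282) = -1.4627

-1.463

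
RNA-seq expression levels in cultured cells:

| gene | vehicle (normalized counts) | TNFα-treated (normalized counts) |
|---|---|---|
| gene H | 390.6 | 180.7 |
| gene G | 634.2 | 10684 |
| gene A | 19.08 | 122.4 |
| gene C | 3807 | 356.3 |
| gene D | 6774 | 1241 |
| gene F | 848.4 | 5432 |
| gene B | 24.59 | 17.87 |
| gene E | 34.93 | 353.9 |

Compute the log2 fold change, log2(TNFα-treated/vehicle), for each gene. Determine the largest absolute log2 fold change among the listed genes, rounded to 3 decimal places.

4.074

log2(180.7/390.6) = -1.112  (gene H)
log2(10684/634.2) = 4.074  (gene G)
log2(122.4/19.08) = 2.681  (gene A)
log2(356.3/3807) = -3.417  (gene C)
log2(1241/6774) = -2.449  (gene D)
log2(5432/848.4) = 2.679  (gene F)
log2(17.87/24.59) = -0.461  (gene B)
log2(353.9/34.93) = 3.341  (gene E)
The largest magnitude belongs to gene G.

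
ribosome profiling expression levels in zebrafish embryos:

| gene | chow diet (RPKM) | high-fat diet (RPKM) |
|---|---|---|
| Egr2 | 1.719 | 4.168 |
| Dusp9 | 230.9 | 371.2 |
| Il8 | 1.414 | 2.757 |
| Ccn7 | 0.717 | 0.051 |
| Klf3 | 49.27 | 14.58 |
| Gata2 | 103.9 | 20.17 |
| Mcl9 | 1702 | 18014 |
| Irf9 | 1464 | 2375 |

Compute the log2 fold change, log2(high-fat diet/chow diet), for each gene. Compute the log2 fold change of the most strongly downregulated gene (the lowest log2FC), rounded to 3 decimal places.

-3.813

log2(4.168/1.719) = 1.278  (Egr2)
log2(371.2/230.9) = 0.685  (Dusp9)
log2(2.757/1.414) = 0.963  (Il8)
log2(0.051/0.717) = -3.813  (Ccn7)
log2(14.58/49.27) = -1.757  (Klf3)
log2(20.17/103.9) = -2.365  (Gata2)
log2(18014/1702) = 3.404  (Mcl9)
log2(2375/1464) = 0.698  (Irf9)
Ccn7 is most strongly downregulated.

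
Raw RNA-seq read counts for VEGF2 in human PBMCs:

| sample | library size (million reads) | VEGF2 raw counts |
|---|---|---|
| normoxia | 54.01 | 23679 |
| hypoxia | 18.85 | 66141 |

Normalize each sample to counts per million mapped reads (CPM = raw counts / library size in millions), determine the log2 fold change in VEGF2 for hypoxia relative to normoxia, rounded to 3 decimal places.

3.001

CPM(normoxia) = 23679 / 54.01 = 438.4188
CPM(hypoxia) = 66141 / 18.85 = 3508.8064
Fold change = 3508.8064 / 438.4188 = 8.00332
log2(8.00332) = 3.0006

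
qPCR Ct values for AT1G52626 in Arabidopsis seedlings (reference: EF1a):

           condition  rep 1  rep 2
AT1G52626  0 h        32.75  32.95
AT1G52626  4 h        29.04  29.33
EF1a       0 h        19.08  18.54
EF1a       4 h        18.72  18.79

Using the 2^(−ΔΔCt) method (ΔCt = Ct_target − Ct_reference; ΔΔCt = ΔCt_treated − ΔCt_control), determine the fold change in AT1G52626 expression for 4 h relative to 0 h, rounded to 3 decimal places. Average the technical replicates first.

Mean Ct: AT1G52626 0 h 32.850; AT1G52626 4 h 29.185; EF1a 0 h 18.810; EF1a 4 h 18.755
ΔCt(0 h) = 32.850 − 18.810 = 14.040
ΔCt(4 h) = 29.185 − 18.755 = 10.430
ΔΔCt = 10.430 − 14.040 = -3.610
Fold change = 2^(−(-3.610)) = 2^3.610 = 12.2101

12.210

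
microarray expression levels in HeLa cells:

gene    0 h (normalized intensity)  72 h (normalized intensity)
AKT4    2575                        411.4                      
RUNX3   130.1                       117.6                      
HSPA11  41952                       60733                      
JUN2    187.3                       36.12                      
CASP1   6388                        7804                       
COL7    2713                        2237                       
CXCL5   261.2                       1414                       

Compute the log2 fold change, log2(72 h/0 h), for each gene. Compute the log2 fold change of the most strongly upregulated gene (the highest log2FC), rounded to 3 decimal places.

log2(411.4/2575) = -2.646  (AKT4)
log2(117.6/130.1) = -0.146  (RUNX3)
log2(60733/41952) = 0.534  (HSPA11)
log2(36.12/187.3) = -2.374  (JUN2)
log2(7804/6388) = 0.289  (CASP1)
log2(2237/2713) = -0.278  (COL7)
log2(1414/261.2) = 2.437  (CXCL5)
CXCL5 is most strongly upregulated.

2.437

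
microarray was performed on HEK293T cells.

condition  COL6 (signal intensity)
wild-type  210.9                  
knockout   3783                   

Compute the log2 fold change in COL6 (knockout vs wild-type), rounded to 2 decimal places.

Fold change = 3783 / 210.9 = 17.9374
log2(17.9374) = 4.165

4.16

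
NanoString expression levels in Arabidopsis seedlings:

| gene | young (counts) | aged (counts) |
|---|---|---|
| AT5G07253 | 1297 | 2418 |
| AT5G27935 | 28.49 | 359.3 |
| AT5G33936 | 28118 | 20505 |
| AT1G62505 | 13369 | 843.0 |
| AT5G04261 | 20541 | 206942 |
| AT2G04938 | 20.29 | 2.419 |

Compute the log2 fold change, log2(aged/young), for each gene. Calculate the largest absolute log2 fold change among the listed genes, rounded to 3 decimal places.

3.987

log2(2418/1297) = 0.899  (AT5G07253)
log2(359.3/28.49) = 3.657  (AT5G27935)
log2(20505/28118) = -0.456  (AT5G33936)
log2(843.0/13369) = -3.987  (AT1G62505)
log2(206942/20541) = 3.333  (AT5G04261)
log2(2.419/20.29) = -3.068  (AT2G04938)
The largest magnitude belongs to AT1G62505.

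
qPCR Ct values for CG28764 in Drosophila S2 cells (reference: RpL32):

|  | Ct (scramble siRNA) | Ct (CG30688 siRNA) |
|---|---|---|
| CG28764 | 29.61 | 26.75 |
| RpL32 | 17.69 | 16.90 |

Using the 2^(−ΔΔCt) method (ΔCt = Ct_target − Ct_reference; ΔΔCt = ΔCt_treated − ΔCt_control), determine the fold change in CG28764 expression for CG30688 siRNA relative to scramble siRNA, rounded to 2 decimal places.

ΔCt(scramble siRNA) = 29.610 − 17.690 = 11.920
ΔCt(CG30688 siRNA) = 26.750 − 16.900 = 9.850
ΔΔCt = 9.850 − 11.920 = -2.070
Fold change = 2^(−(-2.070)) = 2^2.070 = 4.199

4.20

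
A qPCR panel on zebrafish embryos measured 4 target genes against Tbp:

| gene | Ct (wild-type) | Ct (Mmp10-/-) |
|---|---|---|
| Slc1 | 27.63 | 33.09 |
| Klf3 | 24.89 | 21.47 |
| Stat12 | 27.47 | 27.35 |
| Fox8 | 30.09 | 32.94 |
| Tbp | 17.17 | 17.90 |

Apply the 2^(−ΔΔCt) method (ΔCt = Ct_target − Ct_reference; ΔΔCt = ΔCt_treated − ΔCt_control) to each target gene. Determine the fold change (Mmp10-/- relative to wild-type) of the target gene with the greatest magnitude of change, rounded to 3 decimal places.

0.038

Slc1: ΔΔCt = (33.09−17.90) − (27.63−17.17) = 15.19 − 10.46 = 4.73; fold change = 2^-4.73 = 0.038
Klf3: ΔΔCt = (21.47−17.90) − (24.89−17.17) = 3.57 − 7.72 = -4.15; fold change = 2^4.15 = 17.753
Stat12: ΔΔCt = (27.35−17.90) − (27.47−17.17) = 9.45 − 10.30 = -0.85; fold change = 2^0.85 = 1.803
Fox8: ΔΔCt = (32.94−17.90) − (30.09−17.17) = 15.04 − 12.92 = 2.12; fold change = 2^-2.12 = 0.230
Slc1 has the largest |ΔΔCt| = 4.73.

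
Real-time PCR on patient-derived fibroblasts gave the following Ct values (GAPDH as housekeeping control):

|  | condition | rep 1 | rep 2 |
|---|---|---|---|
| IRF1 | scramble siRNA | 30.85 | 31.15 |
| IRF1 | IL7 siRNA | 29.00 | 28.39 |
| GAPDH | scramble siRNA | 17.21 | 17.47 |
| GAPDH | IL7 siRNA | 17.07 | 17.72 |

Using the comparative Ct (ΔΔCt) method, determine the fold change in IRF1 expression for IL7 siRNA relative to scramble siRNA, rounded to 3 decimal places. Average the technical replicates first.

5.134

Mean Ct: IRF1 scramble siRNA 31.000; IRF1 IL7 siRNA 28.695; GAPDH scramble siRNA 17.340; GAPDH IL7 siRNA 17.395
ΔCt(scramble siRNA) = 31.000 − 17.340 = 13.660
ΔCt(IL7 siRNA) = 28.695 − 17.395 = 11.300
ΔΔCt = 11.300 − 13.660 = -2.360
Fold change = 2^(−(-2.360)) = 2^2.360 = 5.1337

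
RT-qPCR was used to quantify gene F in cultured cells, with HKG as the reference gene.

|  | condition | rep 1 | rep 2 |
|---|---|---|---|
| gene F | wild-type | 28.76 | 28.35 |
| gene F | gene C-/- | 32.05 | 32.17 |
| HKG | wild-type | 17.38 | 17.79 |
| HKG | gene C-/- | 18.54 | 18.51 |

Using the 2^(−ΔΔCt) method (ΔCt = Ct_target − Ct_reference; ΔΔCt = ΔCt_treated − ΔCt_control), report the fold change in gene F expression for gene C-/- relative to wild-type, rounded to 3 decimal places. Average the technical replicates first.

0.163

Mean Ct: gene F wild-type 28.555; gene F gene C-/- 32.110; HKG wild-type 17.585; HKG gene C-/- 18.525
ΔCt(wild-type) = 28.555 − 17.585 = 10.970
ΔCt(gene C-/-) = 32.110 − 18.525 = 13.585
ΔΔCt = 13.585 − 10.970 = 2.615
Fold change = 2^(−2.615) = 0.1632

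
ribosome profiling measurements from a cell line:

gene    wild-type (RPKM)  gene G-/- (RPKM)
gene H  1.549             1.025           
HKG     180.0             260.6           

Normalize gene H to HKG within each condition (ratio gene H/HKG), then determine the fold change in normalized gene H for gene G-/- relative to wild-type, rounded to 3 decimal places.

0.457

gene H/HKG (wild-type) = 1.549 / 180.0 = 0.0086056
gene H/HKG (gene G-/-) = 1.025 / 260.6 = 0.0039332
Fold change = 0.0039332 / 0.0086056 = 0.4571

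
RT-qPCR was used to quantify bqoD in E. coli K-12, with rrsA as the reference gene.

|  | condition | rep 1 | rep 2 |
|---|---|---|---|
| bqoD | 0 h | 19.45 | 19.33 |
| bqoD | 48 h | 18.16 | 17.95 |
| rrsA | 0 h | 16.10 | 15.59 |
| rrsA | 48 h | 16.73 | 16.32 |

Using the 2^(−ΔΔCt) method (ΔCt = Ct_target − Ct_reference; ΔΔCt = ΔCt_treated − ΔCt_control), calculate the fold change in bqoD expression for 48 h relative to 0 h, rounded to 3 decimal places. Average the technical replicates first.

Mean Ct: bqoD 0 h 19.390; bqoD 48 h 18.055; rrsA 0 h 15.845; rrsA 48 h 16.525
ΔCt(0 h) = 19.390 − 15.845 = 3.545
ΔCt(48 h) = 18.055 − 16.525 = 1.530
ΔΔCt = 1.530 − 3.545 = -2.015
Fold change = 2^(−(-2.015)) = 2^2.015 = 4.0418

4.042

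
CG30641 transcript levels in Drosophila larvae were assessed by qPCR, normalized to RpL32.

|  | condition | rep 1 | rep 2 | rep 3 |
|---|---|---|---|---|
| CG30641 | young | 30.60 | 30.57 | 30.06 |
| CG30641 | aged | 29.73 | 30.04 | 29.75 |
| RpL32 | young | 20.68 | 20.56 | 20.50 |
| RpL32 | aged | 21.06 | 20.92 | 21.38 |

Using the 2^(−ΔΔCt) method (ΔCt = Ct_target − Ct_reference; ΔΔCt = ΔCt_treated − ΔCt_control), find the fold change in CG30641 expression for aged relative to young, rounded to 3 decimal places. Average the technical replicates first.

2.158

Mean Ct: CG30641 young 30.410; CG30641 aged 29.840; RpL32 young 20.580; RpL32 aged 21.120
ΔCt(young) = 30.410 − 20.580 = 9.830
ΔCt(aged) = 29.840 − 21.120 = 8.720
ΔΔCt = 8.720 − 9.830 = -1.110
Fold change = 2^(−(-1.110)) = 2^1.110 = 2.1585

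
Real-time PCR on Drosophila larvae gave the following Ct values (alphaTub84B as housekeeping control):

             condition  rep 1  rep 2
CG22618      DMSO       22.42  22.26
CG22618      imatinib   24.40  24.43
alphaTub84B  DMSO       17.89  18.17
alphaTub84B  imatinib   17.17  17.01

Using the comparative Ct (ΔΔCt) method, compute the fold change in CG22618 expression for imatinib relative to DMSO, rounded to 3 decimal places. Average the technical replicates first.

0.124

Mean Ct: CG22618 DMSO 22.340; CG22618 imatinib 24.415; alphaTub84B DMSO 18.030; alphaTub84B imatinib 17.090
ΔCt(DMSO) = 22.340 − 18.030 = 4.310
ΔCt(imatinib) = 24.415 − 17.090 = 7.325
ΔΔCt = 7.325 − 4.310 = 3.015
Fold change = 2^(−3.015) = 0.1237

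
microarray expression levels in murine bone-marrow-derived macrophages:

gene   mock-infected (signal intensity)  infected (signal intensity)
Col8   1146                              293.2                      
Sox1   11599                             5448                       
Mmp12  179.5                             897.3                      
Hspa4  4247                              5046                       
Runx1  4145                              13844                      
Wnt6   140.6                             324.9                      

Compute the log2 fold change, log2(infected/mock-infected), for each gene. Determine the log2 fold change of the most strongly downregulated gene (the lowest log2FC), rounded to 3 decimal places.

log2(293.2/1146) = -1.967  (Col8)
log2(5448/11599) = -1.090  (Sox1)
log2(897.3/179.5) = 2.322  (Mmp12)
log2(5046/4247) = 0.249  (Hspa4)
log2(13844/4145) = 1.740  (Runx1)
log2(324.9/140.6) = 1.208  (Wnt6)
Col8 is most strongly downregulated.

-1.967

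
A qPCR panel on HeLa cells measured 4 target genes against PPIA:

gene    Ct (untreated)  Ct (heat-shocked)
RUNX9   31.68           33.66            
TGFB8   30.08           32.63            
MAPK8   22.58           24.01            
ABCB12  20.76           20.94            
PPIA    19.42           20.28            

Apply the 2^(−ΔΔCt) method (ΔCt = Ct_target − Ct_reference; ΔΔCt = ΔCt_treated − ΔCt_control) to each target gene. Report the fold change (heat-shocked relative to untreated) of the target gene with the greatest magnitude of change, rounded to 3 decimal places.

RUNX9: ΔΔCt = (33.66−20.28) − (31.68−19.42) = 13.38 − 12.26 = 1.12; fold change = 2^-1.12 = 0.460
TGFB8: ΔΔCt = (32.63−20.28) − (30.08−19.42) = 12.35 − 10.66 = 1.69; fold change = 2^-1.69 = 0.310
MAPK8: ΔΔCt = (24.01−20.28) − (22.58−19.42) = 3.73 − 3.16 = 0.57; fold change = 2^-0.57 = 0.674
ABCB12: ΔΔCt = (20.94−20.28) − (20.76−19.42) = 0.66 − 1.34 = -0.68; fold change = 2^0.68 = 1.602
TGFB8 has the largest |ΔΔCt| = 1.69.

0.310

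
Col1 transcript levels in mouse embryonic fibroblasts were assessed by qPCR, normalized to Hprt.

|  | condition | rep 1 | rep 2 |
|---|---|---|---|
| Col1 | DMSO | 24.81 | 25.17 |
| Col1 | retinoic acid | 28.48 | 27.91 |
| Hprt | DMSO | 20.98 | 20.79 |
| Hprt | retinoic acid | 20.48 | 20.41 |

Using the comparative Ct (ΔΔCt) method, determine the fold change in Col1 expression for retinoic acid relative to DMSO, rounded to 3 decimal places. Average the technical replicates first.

0.080

Mean Ct: Col1 DMSO 24.990; Col1 retinoic acid 28.195; Hprt DMSO 20.885; Hprt retinoic acid 20.445
ΔCt(DMSO) = 24.990 − 20.885 = 4.105
ΔCt(retinoic acid) = 28.195 − 20.445 = 7.750
ΔΔCt = 7.750 − 4.105 = 3.645
Fold change = 2^(−3.645) = 0.0799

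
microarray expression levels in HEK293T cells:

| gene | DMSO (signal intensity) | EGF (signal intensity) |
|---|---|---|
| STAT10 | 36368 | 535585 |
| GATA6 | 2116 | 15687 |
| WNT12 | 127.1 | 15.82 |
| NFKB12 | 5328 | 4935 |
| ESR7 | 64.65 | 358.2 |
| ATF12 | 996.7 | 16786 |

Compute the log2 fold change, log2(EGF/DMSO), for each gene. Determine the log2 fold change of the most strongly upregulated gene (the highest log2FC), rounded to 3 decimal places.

4.074

log2(535585/36368) = 3.880  (STAT10)
log2(15687/2116) = 2.890  (GATA6)
log2(15.82/127.1) = -3.006  (WNT12)
log2(4935/5328) = -0.111  (NFKB12)
log2(358.2/64.65) = 2.470  (ESR7)
log2(16786/996.7) = 4.074  (ATF12)
ATF12 is most strongly upregulated.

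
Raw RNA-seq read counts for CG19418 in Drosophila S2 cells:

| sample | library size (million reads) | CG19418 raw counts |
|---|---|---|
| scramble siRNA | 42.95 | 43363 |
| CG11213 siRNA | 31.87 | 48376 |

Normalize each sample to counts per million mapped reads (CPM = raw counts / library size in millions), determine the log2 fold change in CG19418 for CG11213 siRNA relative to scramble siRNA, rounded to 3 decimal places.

CPM(scramble siRNA) = 43363 / 42.95 = 1009.6158
CPM(CG11213 siRNA) = 48376 / 31.87 = 1517.9165
Fold change = 1517.9165 / 1009.6158 = 1.50346
log2(1.50346) = 0.5883

0.588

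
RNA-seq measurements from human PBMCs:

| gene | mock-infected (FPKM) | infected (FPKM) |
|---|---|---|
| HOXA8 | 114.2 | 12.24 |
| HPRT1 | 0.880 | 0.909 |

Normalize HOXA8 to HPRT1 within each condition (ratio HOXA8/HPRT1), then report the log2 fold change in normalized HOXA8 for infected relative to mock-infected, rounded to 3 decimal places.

-3.269

HOXA8/HPRT1 (mock-infected) = 114.2 / 0.880 = 129.77
HOXA8/HPRT1 (infected) = 12.24 / 0.909 = 13.465
Fold change = 13.465 / 129.77 = 0.1038
log2(0.1038) = -3.2687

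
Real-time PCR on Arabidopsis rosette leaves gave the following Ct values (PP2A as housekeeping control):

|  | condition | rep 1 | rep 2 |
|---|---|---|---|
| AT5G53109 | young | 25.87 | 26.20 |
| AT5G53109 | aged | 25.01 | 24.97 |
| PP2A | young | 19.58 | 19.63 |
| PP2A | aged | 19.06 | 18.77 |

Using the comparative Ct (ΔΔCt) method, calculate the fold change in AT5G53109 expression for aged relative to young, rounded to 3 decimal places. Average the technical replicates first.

Mean Ct: AT5G53109 young 26.035; AT5G53109 aged 24.990; PP2A young 19.605; PP2A aged 18.915
ΔCt(young) = 26.035 − 19.605 = 6.430
ΔCt(aged) = 24.990 − 18.915 = 6.075
ΔΔCt = 6.075 − 6.430 = -0.355
Fold change = 2^(−(-0.355)) = 2^0.355 = 1.2790

1.279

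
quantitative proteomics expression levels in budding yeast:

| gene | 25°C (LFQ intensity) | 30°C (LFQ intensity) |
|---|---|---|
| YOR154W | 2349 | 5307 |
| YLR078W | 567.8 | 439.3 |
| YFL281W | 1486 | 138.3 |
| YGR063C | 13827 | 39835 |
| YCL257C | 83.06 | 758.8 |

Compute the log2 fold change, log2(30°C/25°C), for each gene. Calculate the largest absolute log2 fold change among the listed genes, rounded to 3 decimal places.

3.426

log2(5307/2349) = 1.176  (YOR154W)
log2(439.3/567.8) = -0.370  (YLR078W)
log2(138.3/1486) = -3.426  (YFL281W)
log2(39835/13827) = 1.527  (YGR063C)
log2(758.8/83.06) = 3.191  (YCL257C)
The largest magnitude belongs to YFL281W.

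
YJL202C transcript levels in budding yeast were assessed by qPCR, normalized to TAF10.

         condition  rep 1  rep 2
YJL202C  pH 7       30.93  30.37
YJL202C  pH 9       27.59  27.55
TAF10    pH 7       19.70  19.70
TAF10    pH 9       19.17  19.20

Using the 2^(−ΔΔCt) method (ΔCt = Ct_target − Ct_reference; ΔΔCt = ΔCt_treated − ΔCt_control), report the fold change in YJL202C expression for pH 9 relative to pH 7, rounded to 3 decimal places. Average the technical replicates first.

5.918

Mean Ct: YJL202C pH 7 30.650; YJL202C pH 9 27.570; TAF10 pH 7 19.700; TAF10 pH 9 19.185
ΔCt(pH 7) = 30.650 − 19.700 = 10.950
ΔCt(pH 9) = 27.570 − 19.185 = 8.385
ΔΔCt = 8.385 − 10.950 = -2.565
Fold change = 2^(−(-2.565)) = 2^2.565 = 5.9176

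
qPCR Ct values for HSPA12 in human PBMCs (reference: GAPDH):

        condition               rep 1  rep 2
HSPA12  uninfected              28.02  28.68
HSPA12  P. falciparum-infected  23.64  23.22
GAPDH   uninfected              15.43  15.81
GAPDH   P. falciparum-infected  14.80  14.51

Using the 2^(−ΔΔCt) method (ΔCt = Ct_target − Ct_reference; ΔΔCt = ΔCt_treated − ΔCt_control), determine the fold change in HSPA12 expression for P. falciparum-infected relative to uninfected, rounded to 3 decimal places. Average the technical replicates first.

Mean Ct: HSPA12 uninfected 28.350; HSPA12 P. falciparum-infected 23.430; GAPDH uninfected 15.620; GAPDH P. falciparum-infected 14.655
ΔCt(uninfected) = 28.350 − 15.620 = 12.730
ΔCt(P. falciparum-infected) = 23.430 − 14.655 = 8.775
ΔΔCt = 8.775 − 12.730 = -3.955
Fold change = 2^(−(-3.955)) = 2^3.955 = 15.5086

15.509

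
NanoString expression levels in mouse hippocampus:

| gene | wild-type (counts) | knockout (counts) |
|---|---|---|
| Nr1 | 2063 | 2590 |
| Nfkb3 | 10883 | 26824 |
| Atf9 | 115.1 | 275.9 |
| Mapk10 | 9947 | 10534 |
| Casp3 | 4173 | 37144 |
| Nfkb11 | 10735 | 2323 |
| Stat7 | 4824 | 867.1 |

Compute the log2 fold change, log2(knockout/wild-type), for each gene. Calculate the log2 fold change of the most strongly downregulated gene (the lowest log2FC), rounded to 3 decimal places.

-2.476

log2(2590/2063) = 0.328  (Nr1)
log2(26824/10883) = 1.301  (Nfkb3)
log2(275.9/115.1) = 1.261  (Atf9)
log2(10534/9947) = 0.083  (Mapk10)
log2(37144/4173) = 3.154  (Casp3)
log2(2323/10735) = -2.208  (Nfkb11)
log2(867.1/4824) = -2.476  (Stat7)
Stat7 is most strongly downregulated.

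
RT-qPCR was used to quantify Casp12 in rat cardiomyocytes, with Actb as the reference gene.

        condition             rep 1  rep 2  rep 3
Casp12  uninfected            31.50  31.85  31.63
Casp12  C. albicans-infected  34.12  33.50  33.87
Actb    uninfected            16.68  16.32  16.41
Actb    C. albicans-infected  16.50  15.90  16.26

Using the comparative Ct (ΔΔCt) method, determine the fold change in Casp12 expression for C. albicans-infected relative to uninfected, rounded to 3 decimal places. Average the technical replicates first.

0.187

Mean Ct: Casp12 uninfected 31.660; Casp12 C. albicans-infected 33.830; Actb uninfected 16.470; Actb C. albicans-infected 16.220
ΔCt(uninfected) = 31.660 − 16.470 = 15.190
ΔCt(C. albicans-infected) = 33.830 − 16.220 = 17.610
ΔΔCt = 17.610 − 15.190 = 2.420
Fold change = 2^(−2.420) = 0.1869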